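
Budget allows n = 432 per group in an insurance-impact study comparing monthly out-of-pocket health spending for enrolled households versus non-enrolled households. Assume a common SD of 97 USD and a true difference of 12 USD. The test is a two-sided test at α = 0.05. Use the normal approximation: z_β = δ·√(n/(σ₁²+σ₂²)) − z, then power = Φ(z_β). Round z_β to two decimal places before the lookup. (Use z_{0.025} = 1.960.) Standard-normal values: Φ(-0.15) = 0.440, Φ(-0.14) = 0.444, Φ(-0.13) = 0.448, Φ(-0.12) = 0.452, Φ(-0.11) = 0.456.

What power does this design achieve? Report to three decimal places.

z_β = δ·√(n/(σ₁²+σ₂²)) − z_{α/2}
    = 12 · √(432/18818) − 1.960
    = 12 · 0.15151 − 1.960
    = 1.8182 − 1.960 = -0.1418 → -0.14
Power = Φ(-0.14) = 0.444.

Power ≈ 0.444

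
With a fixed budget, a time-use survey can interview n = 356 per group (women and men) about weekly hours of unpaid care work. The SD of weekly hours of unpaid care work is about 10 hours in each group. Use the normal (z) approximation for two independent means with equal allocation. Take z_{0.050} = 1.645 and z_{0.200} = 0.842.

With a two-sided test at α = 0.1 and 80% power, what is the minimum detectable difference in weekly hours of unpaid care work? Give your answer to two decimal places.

δ = (z_{α/2} + z_β) · √((σ₁²+σ₂²)/n)
  = (1.645 + 0.842) · √(200/356)
  = 2.487 · √0.5618
  = 2.487 · 0.7495
  = 1.8641

Minimum detectable difference ≈ 1.86 hours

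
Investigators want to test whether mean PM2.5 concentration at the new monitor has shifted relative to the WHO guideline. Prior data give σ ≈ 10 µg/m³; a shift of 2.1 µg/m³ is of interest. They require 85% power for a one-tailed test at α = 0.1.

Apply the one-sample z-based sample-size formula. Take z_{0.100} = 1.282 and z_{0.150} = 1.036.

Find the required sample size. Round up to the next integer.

n = 122

n = (z_α + z_β)² · σ² / δ²
  = (1.282 + 1.036)² · 10² / 2.1²
  = 5.3731 · 100 / 4.41
  = 121.84
Round up → n = 122.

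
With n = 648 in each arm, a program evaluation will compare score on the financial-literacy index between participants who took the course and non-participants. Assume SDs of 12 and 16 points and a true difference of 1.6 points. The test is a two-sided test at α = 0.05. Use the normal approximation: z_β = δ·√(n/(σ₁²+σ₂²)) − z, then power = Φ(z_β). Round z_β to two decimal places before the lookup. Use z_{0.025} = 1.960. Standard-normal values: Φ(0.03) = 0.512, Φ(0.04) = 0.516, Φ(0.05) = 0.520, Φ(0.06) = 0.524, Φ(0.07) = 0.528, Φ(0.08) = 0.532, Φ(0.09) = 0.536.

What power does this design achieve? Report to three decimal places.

z_β = δ·√(n/(σ₁²+σ₂²)) − z_{α/2}
    = 1.6 · √(648/400) − 1.960
    = 1.6 · 1.27279 − 1.960
    = 2.0365 − 1.960 = 0.0765 → 0.08
Power = Φ(0.08) = 0.532.

Power ≈ 0.532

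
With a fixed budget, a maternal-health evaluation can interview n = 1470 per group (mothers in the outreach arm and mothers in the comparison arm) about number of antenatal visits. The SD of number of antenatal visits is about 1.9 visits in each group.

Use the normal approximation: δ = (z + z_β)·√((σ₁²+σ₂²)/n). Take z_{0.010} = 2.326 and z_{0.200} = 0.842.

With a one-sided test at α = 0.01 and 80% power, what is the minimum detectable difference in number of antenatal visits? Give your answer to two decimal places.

Minimum detectable difference ≈ 0.22 visits

δ = (z_α + z_β) · √((σ₁²+σ₂²)/n)
  = (2.326 + 0.842) · √(7.22/1470)
  = 3.168 · √0.00491
  = 3.168 · 0.0701
  = 0.2220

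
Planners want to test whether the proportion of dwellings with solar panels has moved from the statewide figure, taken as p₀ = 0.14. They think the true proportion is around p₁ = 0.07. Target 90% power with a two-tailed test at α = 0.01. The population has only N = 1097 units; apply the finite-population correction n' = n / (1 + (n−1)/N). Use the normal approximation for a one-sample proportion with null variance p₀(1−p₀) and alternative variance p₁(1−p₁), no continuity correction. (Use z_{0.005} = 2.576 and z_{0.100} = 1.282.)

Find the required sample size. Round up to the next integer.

n = [z_{α/2}·√(p₀q₀) + z_β·√(p₁q₁)]² / (p₁ − p₀)²
  = [2.576·√(0.14·0.86) + 1.282·√(0.07·0.93)]² / (-0.07)²
  = [2.576·0.3470 + 1.282·0.2551]² / 0.0049
  = [1.2209]² / 0.0049
  = 304.22
Finite-population correction (N = 1097): 304.22 / (1 + (304.22 − 1)/1097) = 238.34.
Round up → n = 239.

n = 239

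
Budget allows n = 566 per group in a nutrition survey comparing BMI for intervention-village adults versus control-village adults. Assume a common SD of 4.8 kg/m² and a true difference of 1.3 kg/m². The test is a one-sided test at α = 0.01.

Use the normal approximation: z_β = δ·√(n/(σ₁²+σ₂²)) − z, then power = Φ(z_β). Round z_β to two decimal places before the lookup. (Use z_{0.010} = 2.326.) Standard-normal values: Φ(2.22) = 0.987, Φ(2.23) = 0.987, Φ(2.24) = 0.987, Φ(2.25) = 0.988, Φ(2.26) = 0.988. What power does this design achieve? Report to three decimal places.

Power ≈ 0.987

z_β = δ·√(n/(σ₁²+σ₂²)) − z_α
    = 1.3 · √(566/46.08) − 2.326
    = 1.3 · 3.50471 − 2.326
    = 4.5561 − 2.326 = 2.2301 → 2.23
Power = Φ(2.23) = 0.987.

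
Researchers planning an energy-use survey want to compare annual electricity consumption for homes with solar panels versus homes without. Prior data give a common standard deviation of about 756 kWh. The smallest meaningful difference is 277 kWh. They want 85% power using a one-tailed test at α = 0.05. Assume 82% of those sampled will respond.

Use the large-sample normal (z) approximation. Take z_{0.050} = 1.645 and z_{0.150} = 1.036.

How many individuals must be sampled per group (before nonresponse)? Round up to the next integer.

n = (z_α + z_β)² · (σ₁² + σ₂²) / δ²
  = (1.645 + 1.036)² · (2·756² = 1143072) / 277²
  = 7.1878 · 1143072 / 76729
  = 107.08
Adjust for 82% response: 107.08 / 0.82 = 130.59.
Round up → n = 131 per group.

n = 131 per group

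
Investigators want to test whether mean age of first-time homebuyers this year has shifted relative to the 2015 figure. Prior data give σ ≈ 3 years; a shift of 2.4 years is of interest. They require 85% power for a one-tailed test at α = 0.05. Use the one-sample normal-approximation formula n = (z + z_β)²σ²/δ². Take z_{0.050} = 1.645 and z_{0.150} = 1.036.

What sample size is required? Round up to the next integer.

n = 12

n = (z_α + z_β)² · σ² / δ²
  = (1.645 + 1.036)² · 3² / 2.4²
  = 7.1878 · 9 / 5.76
  = 11.23
Round up → n = 12.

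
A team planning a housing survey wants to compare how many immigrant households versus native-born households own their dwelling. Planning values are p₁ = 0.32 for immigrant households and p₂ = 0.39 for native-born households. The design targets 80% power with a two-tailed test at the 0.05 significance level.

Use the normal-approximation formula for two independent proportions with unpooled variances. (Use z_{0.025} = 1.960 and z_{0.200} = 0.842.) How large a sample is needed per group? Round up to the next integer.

n = 730 per group

n = (z_{α/2} + z_β)² · [p₁(1−p₁) + p₂(1−p₂)] / (p₁ − p₂)²
  = (1.960 + 0.842)² · (0.32·0.68 + 0.39·0.61) / (-0.07)²
  = (2.802)² · (0.2176 + 0.2379) / 0.0049
  = 7.8512 · 0.4555 / 0.0049
  = 729.84
Round up → n = 730 per group.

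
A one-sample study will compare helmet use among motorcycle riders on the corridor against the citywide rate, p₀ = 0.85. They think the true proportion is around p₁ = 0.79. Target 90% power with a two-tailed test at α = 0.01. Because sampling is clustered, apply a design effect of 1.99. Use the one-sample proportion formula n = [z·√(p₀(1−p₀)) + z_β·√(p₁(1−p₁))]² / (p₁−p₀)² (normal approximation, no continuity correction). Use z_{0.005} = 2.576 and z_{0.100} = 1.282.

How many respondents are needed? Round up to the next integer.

n = 1150

n = [z_{α/2}·√(p₀q₀) + z_β·√(p₁q₁)]² / (p₁ − p₀)²
  = [2.576·√(0.85·0.15) + 1.282·√(0.79·0.21)]² / (-0.06)²
  = [2.576·0.3571 + 1.282·0.4073]² / 0.0036
  = [1.4420]² / 0.0036
  = 577.59
Design effect: 1.99 × 577.59 = 1149.40.
Round up → n = 1150.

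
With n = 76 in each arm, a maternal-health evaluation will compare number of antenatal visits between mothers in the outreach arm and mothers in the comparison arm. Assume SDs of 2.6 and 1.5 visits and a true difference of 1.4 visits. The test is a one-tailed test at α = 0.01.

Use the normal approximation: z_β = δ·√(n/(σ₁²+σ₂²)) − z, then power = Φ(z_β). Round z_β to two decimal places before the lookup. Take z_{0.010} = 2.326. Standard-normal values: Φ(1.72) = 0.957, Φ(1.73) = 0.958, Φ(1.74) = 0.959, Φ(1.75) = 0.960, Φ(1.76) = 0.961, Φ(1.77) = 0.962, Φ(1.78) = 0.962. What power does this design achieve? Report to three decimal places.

Power ≈ 0.959

z_β = δ·√(n/(σ₁²+σ₂²)) − z_α
    = 1.4 · √(76/9.01) − 2.326
    = 1.4 · 2.90432 − 2.326
    = 4.0660 − 2.326 = 1.7400 → 1.74
Power = Φ(1.74) = 0.959.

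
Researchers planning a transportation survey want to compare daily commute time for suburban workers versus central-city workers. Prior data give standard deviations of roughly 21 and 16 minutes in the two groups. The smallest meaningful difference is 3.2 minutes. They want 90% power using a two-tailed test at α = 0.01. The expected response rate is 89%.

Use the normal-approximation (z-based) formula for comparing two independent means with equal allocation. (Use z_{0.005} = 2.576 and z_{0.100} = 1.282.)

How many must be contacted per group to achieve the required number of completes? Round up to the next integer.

n = (z_{α/2} + z_β)² · (σ₁² + σ₂²) / δ²
  = (2.576 + 1.282)² · (21² + 16² = 697) / 3.2²
  = 14.8842 · 697 / 10.24
  = 1013.11
Adjust for 89% response: 1013.11 / 0.89 = 1138.33.
Round up → n = 1139 per group.

n = 1139 per group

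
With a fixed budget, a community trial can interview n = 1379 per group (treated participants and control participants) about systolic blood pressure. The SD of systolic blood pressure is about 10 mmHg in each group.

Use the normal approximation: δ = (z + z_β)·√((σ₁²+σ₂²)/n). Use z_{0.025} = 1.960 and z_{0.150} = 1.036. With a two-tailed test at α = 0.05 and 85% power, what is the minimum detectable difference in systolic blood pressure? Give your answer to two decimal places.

δ = (z_{α/2} + z_β) · √((σ₁²+σ₂²)/n)
  = (1.960 + 1.036) · √(200/1379)
  = 2.996 · √0.14503
  = 2.996 · 0.3808
  = 1.1410

Minimum detectable difference ≈ 1.14 mmHg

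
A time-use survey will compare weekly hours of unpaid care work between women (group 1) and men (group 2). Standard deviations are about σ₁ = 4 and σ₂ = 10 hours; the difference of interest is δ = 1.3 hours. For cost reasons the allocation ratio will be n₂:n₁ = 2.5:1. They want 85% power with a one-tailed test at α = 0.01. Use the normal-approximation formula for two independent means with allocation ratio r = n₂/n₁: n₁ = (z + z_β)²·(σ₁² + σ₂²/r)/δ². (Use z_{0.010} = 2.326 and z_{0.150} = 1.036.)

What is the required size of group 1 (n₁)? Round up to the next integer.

n₁ = (z_α + z_β)² · (σ₁² + σ₂²/r) / δ²
   = (2.326 + 1.036)² · (4² + 10²/2.5) / 1.3²
   = 11.3030 · (16 + 40) / 1.69
   = 11.3030 · 56 / 1.69
   = 374.54
Round up → n₁ = 375; n₂ = r·n₁ = 2.5 × 375 = 938.

n₁ = 375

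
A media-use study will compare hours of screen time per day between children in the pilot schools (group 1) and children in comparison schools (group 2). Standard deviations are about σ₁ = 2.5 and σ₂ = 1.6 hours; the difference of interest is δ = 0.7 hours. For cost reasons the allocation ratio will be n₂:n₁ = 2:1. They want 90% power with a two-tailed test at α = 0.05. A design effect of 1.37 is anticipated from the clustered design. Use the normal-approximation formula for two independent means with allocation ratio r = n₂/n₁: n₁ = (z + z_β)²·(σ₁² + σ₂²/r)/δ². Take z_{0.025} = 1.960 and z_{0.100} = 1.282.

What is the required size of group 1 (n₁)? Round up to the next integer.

n₁ = 222

n₁ = (z_{α/2} + z_β)² · (σ₁² + σ₂²/r) / δ²
   = (1.960 + 1.282)² · (2.5² + 1.6²/2) / 0.7²
   = 10.5106 · (6.25 + 1.28) / 0.49
   = 10.5106 · 7.53 / 0.49
   = 161.52
Design effect: 1.37 × 161.52 = 221.28.
Round up → n₁ = 222; n₂ = r·n₁ = 2 × 222 = 444.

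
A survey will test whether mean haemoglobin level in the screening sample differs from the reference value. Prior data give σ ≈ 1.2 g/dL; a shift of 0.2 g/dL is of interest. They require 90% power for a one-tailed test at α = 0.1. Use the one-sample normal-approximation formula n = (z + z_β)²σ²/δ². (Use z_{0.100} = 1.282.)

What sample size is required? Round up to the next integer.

n = 237

n = (z_α + z_β)² · σ² / δ²
  = (1.282 + 1.282)² · 1.2² / 0.2²
  = 6.5741 · 1.44 / 0.04
  = 236.67
Round up → n = 237.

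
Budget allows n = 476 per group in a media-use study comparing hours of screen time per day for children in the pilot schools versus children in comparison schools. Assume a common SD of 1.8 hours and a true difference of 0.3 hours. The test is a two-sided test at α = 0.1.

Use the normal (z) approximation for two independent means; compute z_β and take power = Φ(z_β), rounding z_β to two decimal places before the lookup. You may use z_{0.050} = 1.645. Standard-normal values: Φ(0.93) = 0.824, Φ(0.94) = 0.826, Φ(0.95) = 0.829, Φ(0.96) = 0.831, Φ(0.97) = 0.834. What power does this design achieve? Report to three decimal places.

z_β = δ·√(n/(σ₁²+σ₂²)) − z_{α/2}
    = 0.3 · √(476/6.48) − 1.645
    = 0.3 · 8.57069 − 1.645
    = 2.5712 − 1.645 = 0.9262 → 0.93
Power = Φ(0.93) = 0.824.

Power ≈ 0.824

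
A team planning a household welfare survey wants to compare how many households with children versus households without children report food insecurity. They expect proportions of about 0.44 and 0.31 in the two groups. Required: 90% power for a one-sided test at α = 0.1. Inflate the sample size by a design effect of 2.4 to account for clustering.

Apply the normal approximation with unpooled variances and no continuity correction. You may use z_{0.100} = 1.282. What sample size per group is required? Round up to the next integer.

n = (z_α + z_β)² · [p₁(1−p₁) + p₂(1−p₂)] / (p₁ − p₂)²
  = (1.282 + 1.282)² · (0.44·0.56 + 0.31·0.69) / (0.13)²
  = (2.564)² · (0.2464 + 0.2139) / 0.0169
  = 6.5741 · 0.4603 / 0.0169
  = 179.06
Design effect: 2.4 × 179.06 = 429.74.
Round up → n = 430 per group.

n = 430 per group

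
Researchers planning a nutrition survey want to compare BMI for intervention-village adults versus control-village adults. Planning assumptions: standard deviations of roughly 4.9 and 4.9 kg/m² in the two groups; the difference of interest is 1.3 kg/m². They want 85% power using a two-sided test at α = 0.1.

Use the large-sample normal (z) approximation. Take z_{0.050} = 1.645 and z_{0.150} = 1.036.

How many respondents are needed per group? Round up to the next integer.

n = 205 per group

n = (z_{α/2} + z_β)² · (σ₁² + σ₂²) / δ²
  = (1.645 + 1.036)² · (4.9² + 4.9² = 48.02) / 1.3²
  = 7.1878 · 48.02 / 1.69
  = 204.23
Round up → n = 205 per group.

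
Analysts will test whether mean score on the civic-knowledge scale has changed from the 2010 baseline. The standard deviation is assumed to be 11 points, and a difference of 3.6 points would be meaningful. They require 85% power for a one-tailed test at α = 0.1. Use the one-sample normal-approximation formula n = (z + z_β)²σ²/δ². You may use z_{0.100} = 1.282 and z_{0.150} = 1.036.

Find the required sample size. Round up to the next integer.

n = (z_α + z_β)² · σ² / δ²
  = (1.282 + 1.036)² · 11² / 3.6²
  = 5.3731 · 121 / 12.96
  = 50.17
Round up → n = 51.

n = 51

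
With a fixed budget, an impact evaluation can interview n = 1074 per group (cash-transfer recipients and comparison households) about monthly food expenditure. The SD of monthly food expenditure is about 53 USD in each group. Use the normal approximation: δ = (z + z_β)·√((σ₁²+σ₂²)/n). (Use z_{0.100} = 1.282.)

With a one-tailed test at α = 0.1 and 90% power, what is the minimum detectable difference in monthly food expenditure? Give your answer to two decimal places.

Minimum detectable difference ≈ 5.86 USD

δ = (z_α + z_β) · √((σ₁²+σ₂²)/n)
  = (1.282 + 1.282) · √(5618/1074)
  = 2.564 · √5.2309
  = 2.564 · 2.2871
  = 5.8642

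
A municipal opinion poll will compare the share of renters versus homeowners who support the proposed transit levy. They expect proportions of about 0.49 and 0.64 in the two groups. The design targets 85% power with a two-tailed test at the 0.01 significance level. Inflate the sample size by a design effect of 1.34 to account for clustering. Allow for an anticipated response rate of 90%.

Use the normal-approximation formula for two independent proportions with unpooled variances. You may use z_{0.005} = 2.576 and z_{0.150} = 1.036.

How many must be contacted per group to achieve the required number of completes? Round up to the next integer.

n = 415 per group

n = (z_{α/2} + z_β)² · [p₁(1−p₁) + p₂(1−p₂)] / (p₁ − p₂)²
  = (2.576 + 1.036)² · (0.49·0.51 + 0.64·0.36) / (-0.15)²
  = (3.612)² · (0.2499 + 0.2304) / 0.0225
  = 13.0465 · 0.4803 / 0.0225
  = 278.50
Design effect: 1.34 × 278.50 = 373.19.
Adjust for 90% response: 373.19 / 0.90 = 414.66.
Round up → n = 415 per group.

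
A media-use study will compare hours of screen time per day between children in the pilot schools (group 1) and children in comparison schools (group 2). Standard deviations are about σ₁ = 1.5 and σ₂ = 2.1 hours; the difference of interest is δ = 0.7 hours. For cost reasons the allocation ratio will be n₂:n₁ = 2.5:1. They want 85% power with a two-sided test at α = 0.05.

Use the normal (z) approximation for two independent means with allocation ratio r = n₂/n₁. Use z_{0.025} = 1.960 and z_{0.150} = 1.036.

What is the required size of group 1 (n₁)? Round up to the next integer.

n₁ = 74

n₁ = (z_{α/2} + z_β)² · (σ₁² + σ₂²/r) / δ²
   = (1.960 + 1.036)² · (1.5² + 2.1²/2.5) / 0.7²
   = 8.9760 · (2.25 + 1.764) / 0.49
   = 8.9760 · 4.014 / 0.49
   = 73.53
Round up → n₁ = 74; n₂ = r·n₁ = 2.5 × 74 = 185.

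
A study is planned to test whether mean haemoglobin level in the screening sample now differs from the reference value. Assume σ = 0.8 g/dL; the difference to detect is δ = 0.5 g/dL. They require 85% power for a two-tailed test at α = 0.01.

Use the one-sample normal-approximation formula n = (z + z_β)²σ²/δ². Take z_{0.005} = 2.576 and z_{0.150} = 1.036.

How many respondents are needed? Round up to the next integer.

n = (z_{α/2} + z_β)² · σ² / δ²
  = (2.576 + 1.036)² · 0.8² / 0.5²
  = 13.0465 · 0.64 / 0.25
  = 33.40
Round up → n = 34.

n = 34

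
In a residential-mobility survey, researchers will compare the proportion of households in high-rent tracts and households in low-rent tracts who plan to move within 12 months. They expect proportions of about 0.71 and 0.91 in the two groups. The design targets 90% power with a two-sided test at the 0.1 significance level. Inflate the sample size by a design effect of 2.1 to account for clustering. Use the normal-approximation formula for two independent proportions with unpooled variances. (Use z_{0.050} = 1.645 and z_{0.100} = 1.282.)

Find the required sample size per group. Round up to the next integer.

n = (z_{α/2} + z_β)² · [p₁(1−p₁) + p₂(1−p₂)] / (p₁ − p₂)²
  = (1.645 + 1.282)² · (0.71·0.29 + 0.91·0.09) / (-0.20)²
  = (2.927)² · (0.2059 + 0.0819) / 0.0400
  = 8.5673 · 0.2878 / 0.0400
  = 61.64
Design effect: 2.1 × 61.64 = 129.45.
Round up → n = 130 per group.

n = 130 per group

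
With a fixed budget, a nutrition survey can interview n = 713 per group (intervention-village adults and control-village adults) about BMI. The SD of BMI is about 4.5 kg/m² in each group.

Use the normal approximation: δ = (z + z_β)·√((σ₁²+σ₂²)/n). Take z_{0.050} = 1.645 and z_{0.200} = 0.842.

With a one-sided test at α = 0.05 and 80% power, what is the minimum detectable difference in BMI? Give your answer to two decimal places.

δ = (z_α + z_β) · √((σ₁²+σ₂²)/n)
  = (1.645 + 0.842) · √(40.5/713)
  = 2.487 · √0.0568
  = 2.487 · 0.2383
  = 0.5927

Minimum detectable difference ≈ 0.59 kg/m²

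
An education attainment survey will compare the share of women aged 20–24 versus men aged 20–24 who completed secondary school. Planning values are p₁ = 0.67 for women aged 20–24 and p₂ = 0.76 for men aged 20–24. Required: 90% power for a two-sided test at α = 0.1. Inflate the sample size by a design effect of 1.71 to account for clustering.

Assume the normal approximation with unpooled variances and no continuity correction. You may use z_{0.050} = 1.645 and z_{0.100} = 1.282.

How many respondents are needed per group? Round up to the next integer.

n = (z_{α/2} + z_β)² · [p₁(1−p₁) + p₂(1−p₂)] / (p₁ − p₂)²
  = (1.645 + 1.282)² · (0.67·0.33 + 0.76·0.24) / (-0.09)²
  = (2.927)² · (0.2211 + 0.1824) / 0.0081
  = 8.5673 · 0.4035 / 0.0081
  = 426.78
Design effect: 1.71 × 426.78 = 729.79.
Round up → n = 730 per group.

n = 730 per group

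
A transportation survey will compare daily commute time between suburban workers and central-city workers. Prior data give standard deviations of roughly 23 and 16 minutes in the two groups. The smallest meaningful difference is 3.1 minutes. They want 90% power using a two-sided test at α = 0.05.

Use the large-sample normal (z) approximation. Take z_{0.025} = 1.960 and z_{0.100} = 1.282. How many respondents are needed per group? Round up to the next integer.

n = 859 per group

n = (z_{α/2} + z_β)² · (σ₁² + σ₂²) / δ²
  = (1.960 + 1.282)² · (23² + 16² = 785) / 3.1²
  = 10.5106 · 785 / 9.61
  = 858.56
Round up → n = 859 per group.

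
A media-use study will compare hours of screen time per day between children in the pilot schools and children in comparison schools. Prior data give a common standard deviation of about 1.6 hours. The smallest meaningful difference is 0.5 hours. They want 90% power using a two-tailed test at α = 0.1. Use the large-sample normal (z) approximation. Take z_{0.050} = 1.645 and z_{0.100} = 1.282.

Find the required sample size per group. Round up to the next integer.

n = 176 per group

n = (z_{α/2} + z_β)² · (σ₁² + σ₂²) / δ²
  = (1.645 + 1.282)² · (2·1.6² = 5.12) / 0.5²
  = 8.5673 · 5.12 / 0.25
  = 175.46
Round up → n = 176 per group.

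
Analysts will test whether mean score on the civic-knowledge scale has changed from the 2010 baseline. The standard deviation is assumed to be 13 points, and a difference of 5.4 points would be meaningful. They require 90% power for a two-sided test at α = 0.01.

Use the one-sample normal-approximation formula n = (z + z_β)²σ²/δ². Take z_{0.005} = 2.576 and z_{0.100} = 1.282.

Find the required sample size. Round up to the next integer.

n = 87

n = (z_{α/2} + z_β)² · σ² / δ²
  = (2.576 + 1.282)² · 13² / 5.4²
  = 14.8842 · 169 / 29.16
  = 86.26
Round up → n = 87.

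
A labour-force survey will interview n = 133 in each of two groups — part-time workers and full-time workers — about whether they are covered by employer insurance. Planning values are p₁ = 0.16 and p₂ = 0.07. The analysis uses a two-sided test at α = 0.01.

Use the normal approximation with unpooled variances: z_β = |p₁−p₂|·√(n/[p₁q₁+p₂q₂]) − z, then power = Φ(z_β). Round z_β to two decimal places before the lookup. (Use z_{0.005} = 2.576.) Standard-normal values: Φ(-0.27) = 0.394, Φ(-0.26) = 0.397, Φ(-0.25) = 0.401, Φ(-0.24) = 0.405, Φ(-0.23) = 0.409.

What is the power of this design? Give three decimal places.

z_β = |p₁−p₂|·√(n/[p₁q₁+p₂q₂]) − z_{α/2}
    = 0.09 · √(133/0.1995) − 2.576
    = 0.09 · 25.8199 − 2.576
    = 2.3238 − 2.576 = -0.2522 → -0.25
Power = Φ(-0.25) = 0.401.

Power ≈ 0.401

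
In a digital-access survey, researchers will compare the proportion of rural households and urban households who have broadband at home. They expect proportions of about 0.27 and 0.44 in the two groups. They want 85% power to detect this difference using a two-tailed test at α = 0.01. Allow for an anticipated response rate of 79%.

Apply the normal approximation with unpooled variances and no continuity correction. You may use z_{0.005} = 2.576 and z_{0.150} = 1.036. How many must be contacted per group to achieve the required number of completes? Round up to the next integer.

n = (z_{α/2} + z_β)² · [p₁(1−p₁) + p₂(1−p₂)] / (p₁ − p₂)²
  = (2.576 + 1.036)² · (0.27·0.73 + 0.44·0.56) / (-0.17)²
  = (3.612)² · (0.1971 + 0.2464) / 0.0289
  = 13.0465 · 0.4435 / 0.0289
  = 200.21
Adjust for 79% response: 200.21 / 0.79 = 253.43.
Round up → n = 254 per group.

n = 254 per group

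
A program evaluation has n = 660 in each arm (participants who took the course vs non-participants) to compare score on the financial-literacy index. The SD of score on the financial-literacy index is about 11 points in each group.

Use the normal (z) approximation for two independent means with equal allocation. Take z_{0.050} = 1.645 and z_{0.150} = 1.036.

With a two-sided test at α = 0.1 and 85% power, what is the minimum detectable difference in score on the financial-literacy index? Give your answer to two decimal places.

δ = (z_{α/2} + z_β) · √((σ₁²+σ₂²)/n)
  = (1.645 + 1.036) · √(242/660)
  = 2.681 · √0.36667
  = 2.681 · 0.6055
  = 1.6234

Minimum detectable difference ≈ 1.62 points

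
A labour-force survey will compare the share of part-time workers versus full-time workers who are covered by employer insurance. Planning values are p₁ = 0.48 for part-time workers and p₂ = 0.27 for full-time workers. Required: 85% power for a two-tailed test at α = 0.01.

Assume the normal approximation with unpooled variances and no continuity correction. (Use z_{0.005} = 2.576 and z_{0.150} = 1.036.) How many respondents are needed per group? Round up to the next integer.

n = 133 per group

n = (z_{α/2} + z_β)² · [p₁(1−p₁) + p₂(1−p₂)] / (p₁ − p₂)²
  = (2.576 + 1.036)² · (0.48·0.52 + 0.27·0.73) / (0.21)²
  = (3.612)² · (0.2496 + 0.1971) / 0.0441
  = 13.0465 · 0.4467 / 0.0441
  = 132.15
Round up → n = 133 per group.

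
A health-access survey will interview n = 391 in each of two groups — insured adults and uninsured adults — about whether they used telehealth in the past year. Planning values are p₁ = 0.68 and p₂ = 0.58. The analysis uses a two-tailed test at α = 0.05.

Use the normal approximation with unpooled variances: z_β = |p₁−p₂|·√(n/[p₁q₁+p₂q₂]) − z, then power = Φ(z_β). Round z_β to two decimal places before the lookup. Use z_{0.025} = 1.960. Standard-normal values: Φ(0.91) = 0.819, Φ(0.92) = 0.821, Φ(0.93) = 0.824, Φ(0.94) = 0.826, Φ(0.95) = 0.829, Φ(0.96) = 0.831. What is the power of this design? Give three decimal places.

z_β = |p₁−p₂|·√(n/[p₁q₁+p₂q₂]) − z_{α/2}
    = 0.10 · √(391/0.4612) − 1.960
    = 0.10 · 29.1168 − 1.960
    = 2.9117 − 1.960 = 0.9517 → 0.95
Power = Φ(0.95) = 0.829.

Power ≈ 0.829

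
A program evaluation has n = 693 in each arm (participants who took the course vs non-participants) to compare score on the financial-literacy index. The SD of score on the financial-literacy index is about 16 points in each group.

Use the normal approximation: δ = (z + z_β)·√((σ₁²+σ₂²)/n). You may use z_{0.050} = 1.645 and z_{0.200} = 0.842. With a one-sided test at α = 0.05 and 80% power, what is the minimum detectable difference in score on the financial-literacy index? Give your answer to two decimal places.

Minimum detectable difference ≈ 2.14 points

δ = (z_α + z_β) · √((σ₁²+σ₂²)/n)
  = (1.645 + 0.842) · √(512/693)
  = 2.487 · √0.73882
  = 2.487 · 0.8595
  = 2.1377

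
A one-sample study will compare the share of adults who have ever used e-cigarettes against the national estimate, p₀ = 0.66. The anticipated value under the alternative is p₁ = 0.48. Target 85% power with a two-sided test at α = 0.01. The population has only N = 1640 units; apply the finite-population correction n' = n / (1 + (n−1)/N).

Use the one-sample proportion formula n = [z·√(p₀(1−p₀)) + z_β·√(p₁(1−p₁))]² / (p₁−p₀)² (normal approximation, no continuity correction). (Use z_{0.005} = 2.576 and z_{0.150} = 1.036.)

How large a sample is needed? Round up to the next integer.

n = [z_{α/2}·√(p₀q₀) + z_β·√(p₁q₁)]² / (p₁ − p₀)²
  = [2.576·√(0.66·0.34) + 1.036·√(0.48·0.52)]² / (-0.18)²
  = [2.576·0.4737 + 1.036·0.4996]² / 0.0324
  = [1.7379]² / 0.0324
  = 93.21
Finite-population correction (N = 1640): 93.21 / (1 + (93.21 − 1)/1640) = 88.25.
Round up → n = 89.

n = 89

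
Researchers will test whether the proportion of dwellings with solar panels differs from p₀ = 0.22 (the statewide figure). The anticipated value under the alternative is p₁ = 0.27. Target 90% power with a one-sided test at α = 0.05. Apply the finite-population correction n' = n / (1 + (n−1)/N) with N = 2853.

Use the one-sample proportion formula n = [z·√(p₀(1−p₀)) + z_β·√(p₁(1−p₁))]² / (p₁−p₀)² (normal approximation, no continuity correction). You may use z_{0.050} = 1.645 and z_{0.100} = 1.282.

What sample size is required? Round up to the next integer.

n = 514

n = [z_α·√(p₀q₀) + z_β·√(p₁q₁)]² / (p₁ − p₀)²
  = [1.645·√(0.22·0.78) + 1.282·√(0.27·0.73)]² / (0.05)²
  = [1.645·0.4142 + 1.282·0.4440]² / 0.0025
  = [1.2506]² / 0.0025
  = 625.59
Finite-population correction (N = 2853): 625.59 / (1 + (625.59 − 1)/2853) = 513.23.
Round up → n = 514.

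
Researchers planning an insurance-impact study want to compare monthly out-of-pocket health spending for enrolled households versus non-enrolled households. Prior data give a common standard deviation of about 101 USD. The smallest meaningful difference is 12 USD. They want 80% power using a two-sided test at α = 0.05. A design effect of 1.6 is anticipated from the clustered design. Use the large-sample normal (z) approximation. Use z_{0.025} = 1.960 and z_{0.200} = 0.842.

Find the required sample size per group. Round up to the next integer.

n = (z_{α/2} + z_β)² · (σ₁² + σ₂²) / δ²
  = (1.960 + 0.842)² · (2·101² = 20402) / 12²
  = 7.8512 · 20402 / 144
  = 1112.36
Design effect: 1.6 × 1112.36 = 1779.78.
Round up → n = 1780 per group.

n = 1780 per group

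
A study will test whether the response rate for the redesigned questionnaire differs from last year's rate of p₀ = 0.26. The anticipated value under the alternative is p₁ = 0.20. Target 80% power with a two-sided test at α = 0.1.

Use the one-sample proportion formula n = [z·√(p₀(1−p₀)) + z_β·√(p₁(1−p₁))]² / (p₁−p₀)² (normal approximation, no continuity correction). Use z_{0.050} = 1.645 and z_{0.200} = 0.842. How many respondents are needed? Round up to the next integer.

n = [z_{α/2}·√(p₀q₀) + z_β·√(p₁q₁)]² / (p₁ − p₀)²
  = [1.645·√(0.26·0.74) + 0.842·√(0.20·0.80)]² / (-0.06)²
  = [1.645·0.4386 + 0.842·0.4000]² / 0.0036
  = [1.0584]² / 0.0036
  = 311.14
Round up → n = 312.

n = 312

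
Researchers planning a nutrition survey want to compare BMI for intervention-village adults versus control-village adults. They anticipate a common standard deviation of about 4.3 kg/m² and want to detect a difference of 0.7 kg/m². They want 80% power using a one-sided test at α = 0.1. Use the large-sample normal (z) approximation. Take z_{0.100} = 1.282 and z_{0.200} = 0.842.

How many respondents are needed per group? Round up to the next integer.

n = (z_α + z_β)² · (σ₁² + σ₂²) / δ²
  = (1.282 + 0.842)² · (2·4.3² = 36.98) / 0.7²
  = 4.5114 · 36.98 / 0.49
  = 340.47
Round up → n = 341 per group.

n = 341 per group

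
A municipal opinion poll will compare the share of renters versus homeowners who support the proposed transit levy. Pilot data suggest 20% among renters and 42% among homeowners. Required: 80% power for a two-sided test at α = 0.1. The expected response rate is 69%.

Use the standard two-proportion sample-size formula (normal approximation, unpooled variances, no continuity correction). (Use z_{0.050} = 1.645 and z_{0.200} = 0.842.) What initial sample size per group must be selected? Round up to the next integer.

n = 75 per group

n = (z_{α/2} + z_β)² · [p₁(1−p₁) + p₂(1−p₂)] / (p₁ − p₂)²
  = (1.645 + 0.842)² · (0.20·0.80 + 0.42·0.58) / (-0.22)²
  = (2.487)² · (0.1600 + 0.2436) / 0.0484
  = 6.1852 · 0.4036 / 0.0484
  = 51.58
Adjust for 69% response: 51.58 / 0.69 = 74.75.
Round up → n = 75 per group.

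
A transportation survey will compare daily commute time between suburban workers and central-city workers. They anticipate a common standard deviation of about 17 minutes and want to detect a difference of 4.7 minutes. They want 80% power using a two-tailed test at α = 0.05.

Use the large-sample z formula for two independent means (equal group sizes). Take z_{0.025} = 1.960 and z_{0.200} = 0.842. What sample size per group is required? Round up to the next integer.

n = (z_{α/2} + z_β)² · (σ₁² + σ₂²) / δ²
  = (1.960 + 0.842)² · (2·17² = 578) / 4.7²
  = 7.8512 · 578 / 22.09
  = 205.43
Round up → n = 206 per group.

n = 206 per group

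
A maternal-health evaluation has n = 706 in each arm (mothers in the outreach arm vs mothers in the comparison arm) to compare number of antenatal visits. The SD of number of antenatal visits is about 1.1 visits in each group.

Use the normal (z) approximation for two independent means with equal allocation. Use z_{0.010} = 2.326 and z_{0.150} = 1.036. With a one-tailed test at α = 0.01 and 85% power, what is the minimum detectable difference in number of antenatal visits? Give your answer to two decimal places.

δ = (z_α + z_β) · √((σ₁²+σ₂²)/n)
  = (2.326 + 1.036) · √(2.42/706)
  = 3.362 · √0.00343
  = 3.362 · 0.0585
  = 0.1968

Minimum detectable difference ≈ 0.20 visits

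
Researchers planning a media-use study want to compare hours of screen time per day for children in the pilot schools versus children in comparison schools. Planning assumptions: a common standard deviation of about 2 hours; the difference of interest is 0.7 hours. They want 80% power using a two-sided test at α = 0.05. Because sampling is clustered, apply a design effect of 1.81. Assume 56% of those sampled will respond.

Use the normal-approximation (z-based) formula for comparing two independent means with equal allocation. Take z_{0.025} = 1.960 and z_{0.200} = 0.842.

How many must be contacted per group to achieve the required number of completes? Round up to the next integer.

n = (z_{α/2} + z_β)² · (σ₁² + σ₂²) / δ²
  = (1.960 + 0.842)² · (2·2² = 8) / 0.7²
  = 7.8512 · 8 / 0.49
  = 128.18
Design effect: 1.81 × 128.18 = 232.01.
Adjust for 56% response: 232.01 / 0.56 = 414.31.
Round up → n = 415 per group.

n = 415 per group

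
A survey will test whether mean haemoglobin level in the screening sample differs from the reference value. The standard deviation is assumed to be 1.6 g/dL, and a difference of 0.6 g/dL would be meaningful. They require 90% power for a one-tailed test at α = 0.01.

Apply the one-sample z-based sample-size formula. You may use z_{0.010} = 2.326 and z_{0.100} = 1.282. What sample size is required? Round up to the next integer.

n = 93

n = (z_α + z_β)² · σ² / δ²
  = (2.326 + 1.282)² · 1.6² / 0.6²
  = 13.0177 · 2.56 / 0.36
  = 92.57
Round up → n = 93.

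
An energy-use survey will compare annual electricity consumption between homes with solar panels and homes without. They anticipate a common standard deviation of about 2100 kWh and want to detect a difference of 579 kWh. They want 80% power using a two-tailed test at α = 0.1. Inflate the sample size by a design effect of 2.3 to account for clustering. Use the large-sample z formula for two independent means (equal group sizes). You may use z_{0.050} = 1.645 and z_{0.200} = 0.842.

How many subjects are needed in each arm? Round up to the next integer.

n = 375 per group

n = (z_{α/2} + z_β)² · (σ₁² + σ₂²) / δ²
  = (1.645 + 0.842)² · (2·2100² = 8820000) / 579²
  = 6.1852 · 8820000 / 335241
  = 162.73
Design effect: 2.3 × 162.73 = 374.28.
Round up → n = 375 per group.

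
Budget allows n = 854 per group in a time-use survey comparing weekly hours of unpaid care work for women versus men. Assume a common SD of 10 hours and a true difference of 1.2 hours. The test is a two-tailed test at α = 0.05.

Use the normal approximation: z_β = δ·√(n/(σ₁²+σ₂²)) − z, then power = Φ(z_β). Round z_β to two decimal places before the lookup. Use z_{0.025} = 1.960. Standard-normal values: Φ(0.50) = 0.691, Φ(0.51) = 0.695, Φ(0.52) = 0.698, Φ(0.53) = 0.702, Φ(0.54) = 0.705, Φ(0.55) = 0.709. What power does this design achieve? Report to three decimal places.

z_β = δ·√(n/(σ₁²+σ₂²)) − z_{α/2}
    = 1.2 · √(854/200) − 1.960
    = 1.2 · 2.06640 − 1.960
    = 2.4797 − 1.960 = 0.5197 → 0.52
Power = Φ(0.52) = 0.698.

Power ≈ 0.698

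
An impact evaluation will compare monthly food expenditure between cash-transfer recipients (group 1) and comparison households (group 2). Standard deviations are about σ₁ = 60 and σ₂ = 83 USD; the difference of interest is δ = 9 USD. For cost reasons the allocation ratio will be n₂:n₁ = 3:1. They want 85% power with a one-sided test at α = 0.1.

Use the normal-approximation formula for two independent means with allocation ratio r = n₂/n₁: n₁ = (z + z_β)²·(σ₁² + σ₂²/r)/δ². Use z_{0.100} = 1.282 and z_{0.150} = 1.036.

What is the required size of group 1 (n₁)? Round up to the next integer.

n₁ = 392

n₁ = (z_α + z_β)² · (σ₁² + σ₂²/r) / δ²
   = (1.282 + 1.036)² · (60² + 83²/3) / 9²
   = 5.3731 · (3600 + 2296.3) / 81
   = 5.3731 · 5896.3 / 81
   = 391.13
Round up → n₁ = 392; n₂ = r·n₁ = 3 × 392 = 1176.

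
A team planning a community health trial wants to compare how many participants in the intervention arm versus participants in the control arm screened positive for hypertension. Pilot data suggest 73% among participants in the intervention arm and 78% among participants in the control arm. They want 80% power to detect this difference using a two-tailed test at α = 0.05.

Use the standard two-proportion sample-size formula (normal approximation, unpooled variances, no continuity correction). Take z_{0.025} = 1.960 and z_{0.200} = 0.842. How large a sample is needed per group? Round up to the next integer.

n = (z_{α/2} + z_β)² · [p₁(1−p₁) + p₂(1−p₂)] / (p₁ − p₂)²
  = (1.960 + 0.842)² · (0.73·0.27 + 0.78·0.22) / (-0.05)²
  = (2.802)² · (0.1971 + 0.1716) / 0.0025
  = 7.8512 · 0.3687 / 0.0025
  = 1157.90
Round up → n = 1158 per group.

n = 1158 per group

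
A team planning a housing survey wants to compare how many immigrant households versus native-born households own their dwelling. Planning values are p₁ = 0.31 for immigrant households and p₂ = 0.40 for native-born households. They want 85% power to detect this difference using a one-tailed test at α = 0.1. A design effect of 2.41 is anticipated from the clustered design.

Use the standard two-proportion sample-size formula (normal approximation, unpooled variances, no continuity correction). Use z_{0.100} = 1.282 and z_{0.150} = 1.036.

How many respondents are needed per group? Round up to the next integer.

n = (z_α + z_β)² · [p₁(1−p₁) + p₂(1−p₂)] / (p₁ − p₂)²
  = (1.282 + 1.036)² · (0.31·0.69 + 0.40·0.60) / (-0.09)²
  = (2.318)² · (0.2139 + 0.2400) / 0.0081
  = 5.3731 · 0.4539 / 0.0081
  = 301.09
Design effect: 2.41 × 301.09 = 725.64.
Round up → n = 726 per group.

n = 726 per group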